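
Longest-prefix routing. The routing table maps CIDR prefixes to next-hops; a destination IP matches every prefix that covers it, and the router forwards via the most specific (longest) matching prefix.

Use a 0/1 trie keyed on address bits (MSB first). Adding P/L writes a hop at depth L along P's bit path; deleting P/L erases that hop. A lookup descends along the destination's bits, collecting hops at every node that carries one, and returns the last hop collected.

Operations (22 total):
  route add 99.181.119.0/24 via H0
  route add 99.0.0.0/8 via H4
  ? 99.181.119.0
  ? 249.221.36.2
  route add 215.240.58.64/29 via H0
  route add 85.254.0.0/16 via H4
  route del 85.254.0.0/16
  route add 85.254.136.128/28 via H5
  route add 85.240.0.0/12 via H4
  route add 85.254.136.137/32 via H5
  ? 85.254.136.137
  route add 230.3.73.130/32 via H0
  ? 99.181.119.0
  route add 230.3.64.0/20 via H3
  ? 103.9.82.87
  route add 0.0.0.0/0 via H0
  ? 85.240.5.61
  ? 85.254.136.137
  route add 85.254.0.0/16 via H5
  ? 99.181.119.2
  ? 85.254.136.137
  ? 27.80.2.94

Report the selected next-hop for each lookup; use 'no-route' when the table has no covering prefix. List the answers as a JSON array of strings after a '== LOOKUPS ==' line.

Process each operation:
  add 99.181.119.0/24 -> H0 at depth 24
  add 99.0.0.0/8 -> H4 at depth 8
  Q 99.181.119.0: descend 011000111011010101110111 ; hops seen [H4,H0] ; pick H0
  Q 249.221.36.2: descend ε ; hops seen [∅] ; pick no-route
  add 215.240.58.64/29 -> H0 at depth 29
  add 85.254.0.0/16 -> H4 at depth 16
  del 85.254.0.0/16 (clear depth 16)
  add 85.254.136.128/28 -> H5 at depth 28
  add 85.240.0.0/12 -> H4 at depth 12
  add 85.254.136.137/32 -> H5 at depth 32
  Q 85.254.136.137: descend 01010101111111101000100010001001 ; hops seen [H4,H5,H5] ; pick H5
  add 230.3.73.130/32 -> H0 at depth 32
  Q 99.181.119.0: descend 011000111011010101110111 ; hops seen [H4,H0] ; pick H0
  add 230.3.64.0/20 -> H3 at depth 20
  Q 103.9.82.87: descend 01100 ; hops seen [∅] ; pick no-route
  add 0.0.0.0/0 -> H0 at depth 0
  Q 85.240.5.61: descend 010101011111 ; hops seen [H0,H4] ; pick H4
  Q 85.254.136.137: descend 01010101111111101000100010001001 ; hops seen [H0,H4,H5,H5] ; pick H5
  add 85.254.0.0/16 -> H5 at depth 16
  Q 99.181.119.2: descend 011000111011010101110111 ; hops seen [H0,H4,H0] ; pick H0
  Q 85.254.136.137: descend 01010101111111101000100010001001 ; hops seen [H0,H4,H5,H5,H5] ; pick H5
  Q 27.80.2.94: descend 0 ; hops seen [H0] ; pick H0

== LOOKUPS ==
["H0","no-route","H5","H0","no-route","H4","H5","H0","H5","H0"]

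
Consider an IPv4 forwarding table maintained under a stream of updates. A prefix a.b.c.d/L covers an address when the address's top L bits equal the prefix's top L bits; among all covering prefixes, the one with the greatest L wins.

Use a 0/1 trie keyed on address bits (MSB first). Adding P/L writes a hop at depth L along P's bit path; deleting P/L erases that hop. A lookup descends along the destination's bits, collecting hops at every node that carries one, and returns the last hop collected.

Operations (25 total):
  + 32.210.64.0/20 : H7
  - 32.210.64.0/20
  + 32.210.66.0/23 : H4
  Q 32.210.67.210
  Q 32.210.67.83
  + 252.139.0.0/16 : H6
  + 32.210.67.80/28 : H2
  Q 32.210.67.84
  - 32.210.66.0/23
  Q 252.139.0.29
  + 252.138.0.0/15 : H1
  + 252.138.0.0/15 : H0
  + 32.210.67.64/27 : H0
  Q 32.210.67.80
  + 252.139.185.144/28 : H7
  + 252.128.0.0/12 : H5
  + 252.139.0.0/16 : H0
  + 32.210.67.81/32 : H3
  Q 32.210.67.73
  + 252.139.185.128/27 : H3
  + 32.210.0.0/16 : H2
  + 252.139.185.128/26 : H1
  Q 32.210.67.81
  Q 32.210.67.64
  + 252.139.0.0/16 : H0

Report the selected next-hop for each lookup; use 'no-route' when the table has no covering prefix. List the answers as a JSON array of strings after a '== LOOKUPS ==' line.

Process each operation:
  + 32.210.64.0/20 (H7) depth=20
  del 32.210.64.0/20 (clear depth 20)
  + 32.210.66.0/23 (H4) depth=23
  lookup 32.210.67.210: bits 00100000110100100100001 walk d0:-→d1:-→d2:-→d3:-→d4:-→d5:-→d6:-→d7:-→d8:-→d9:-→d10:-→d11:-→d12:-→d13:-→d14:-→d15:-→d16:-→d17:-→d18:-→d19:-→d20:-→d21:-→d22:-→d23:H4 -> H4
  lookup 32.210.67.83: bits 00100000110100100100001 walk d0:-→d1:-→d2:-→d3:-→d4:-→d5:-→d6:-→d7:-→d8:-→d9:-→d10:-→d11:-→d12:-→d13:-→d14:-→d15:-→d16:-→d17:-→d18:-→d19:-→d20:-→d21:-→d22:-→d23:H4 -> H4
  + 252.139.0.0/16 (H6) depth=16
  + 32.210.67.80/28 (H2) depth=28
  lookup 32.210.67.84: bits 0010000011010010010000110101 walk d0:-→d1:-→d2:-→d3:-→d4:-→d5:-→d6:-→d7:-→d8:-→d9:-→d10:-→d11:-→d12:-→d13:-→d14:-→d15:-→d16:-→d17:-→d18:-→d19:-→d20:-→d21:-→d22:-→d23:H4→d24:-→d25:-→d26:-→d27:-→d28:H2 -> H2
  del 32.210.66.0/23 (clear depth 23)
  lookup 252.139.0.29: bits 1111110010001011 walk d0:-→d1:-→d2:-→d3:-→d4:-→d5:-→d6:-→d7:-→d8:-→d9:-→d10:-→d11:-→d12:-→d13:-→d14:-→d15:-→d16:H6 -> H6
  + 252.138.0.0/15 (H1) depth=15
  + 252.138.0.0/15 (H0) depth=15
  + 32.210.67.64/27 (H0) depth=27
  lookup 32.210.67.80: bits 0010000011010010010000110101 walk d0:-→d1:-→d2:-→d3:-→d4:-→d5:-→d6:-→d7:-→d8:-→d9:-→d10:-→d11:-→d12:-→d13:-→d14:-→d15:-→d16:-→d17:-→d18:-→d19:-→d20:-→d21:-→d22:-→d23:-→d24:-→d25:-→d26:-→d27:H0→d28:H2 -> H2
  + 252.139.185.144/28 (H7) depth=28
  + 252.128.0.0/12 (H5) depth=12
  + 252.139.0.0/16 (H0) depth=16
  + 32.210.67.81/32 (H3) depth=32
  lookup 32.210.67.73: bits 001000001101001001000011010 walk d0:-→d1:-→d2:-→d3:-→d4:-→d5:-→d6:-→d7:-→d8:-→d9:-→d10:-→d11:-→d12:-→d13:-→d14:-→d15:-→d16:-→d17:-→d18:-→d19:-→d20:-→d21:-→d22:-→d23:-→d24:-→d25:-→d26:-→d27:H0 -> H0
  + 252.139.185.128/27 (H3) depth=27
  + 32.210.0.0/16 (H2) depth=16
  + 252.139.185.128/26 (H1) depth=26
  lookup 32.210.67.81: bits 00100000110100100100001101010001 walk d0:-→d1:-→d2:-→d3:-→d4:-→d5:-→d6:-→d7:-→d8:-→d9:-→d10:-→d11:-→d12:-→d13:-→d14:-→d15:-→d16:H2→d17:-→d18:-→d19:-→d20:-→d21:-→d22:-→d23:-→d24:-→d25:-→d26:-→d27:H0→d28:H2→d29:-→d30:-→d31:-→d32:H3 -> H3
  lookup 32.210.67.64: bits 001000001101001001000011010 walk d0:-→d1:-→d2:-→d3:-→d4:-→d5:-→d6:-→d7:-→d8:-→d9:-→d10:-→d11:-→d12:-→d13:-→d14:-→d15:-→d16:H2→d17:-→d18:-→d19:-→d20:-→d21:-→d22:-→d23:-→d24:-→d25:-→d26:-→d27:H0 -> H0
  + 252.139.0.0/16 (H0) depth=16

== LOOKUPS ==
["H4","H4","H2","H6","H2","H0","H3","H0"]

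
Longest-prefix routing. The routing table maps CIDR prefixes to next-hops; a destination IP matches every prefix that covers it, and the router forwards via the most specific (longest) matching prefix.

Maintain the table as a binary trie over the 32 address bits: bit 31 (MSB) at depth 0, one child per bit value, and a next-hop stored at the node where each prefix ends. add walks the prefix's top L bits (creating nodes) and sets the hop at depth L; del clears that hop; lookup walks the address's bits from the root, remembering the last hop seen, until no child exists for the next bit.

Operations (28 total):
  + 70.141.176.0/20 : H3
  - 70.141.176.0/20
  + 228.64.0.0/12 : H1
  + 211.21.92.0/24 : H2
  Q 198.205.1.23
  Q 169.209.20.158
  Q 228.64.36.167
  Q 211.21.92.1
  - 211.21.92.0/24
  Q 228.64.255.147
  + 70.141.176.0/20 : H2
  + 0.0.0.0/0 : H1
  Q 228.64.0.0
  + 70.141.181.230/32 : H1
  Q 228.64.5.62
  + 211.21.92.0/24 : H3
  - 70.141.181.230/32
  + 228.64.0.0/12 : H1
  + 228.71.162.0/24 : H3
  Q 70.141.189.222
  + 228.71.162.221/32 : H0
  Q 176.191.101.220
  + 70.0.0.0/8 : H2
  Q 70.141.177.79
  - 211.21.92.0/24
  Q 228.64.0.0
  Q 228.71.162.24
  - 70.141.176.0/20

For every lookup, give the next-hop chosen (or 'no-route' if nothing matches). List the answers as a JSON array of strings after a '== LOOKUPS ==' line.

Trace:
  add 70.141.176.0/20 -> H3 at depth 20
  - 70.141.176.0/20 clear@20
  add 228.64.0.0/12 -> H1 at depth 12
  add 211.21.92.0/24 -> H2 at depth 24
  lookup 198.205.1.23: bits 110 walk d0:-→d1:-→d2:-→d3:- -> no-route
  lookup 169.209.20.158: bits 1 walk d0:-→d1:- -> no-route
  lookup 228.64.36.167: bits 111001000100 walk d0:-→d1:-→d2:-→d3:-→d4:-→d5:-→d6:-→d7:-→d8:-→d9:-→d10:-→d11:-→d12:H1 -> H1
  lookup 211.21.92.1: bits 110100110001010101011100 walk d0:-→d1:-→d2:-→d3:-→d4:-→d5:-→d6:-→d7:-→d8:-→d9:-→d10:-→d11:-→d12:-→d13:-→d14:-→d15:-→d16:-→d17:-→d18:-→d19:-→d20:-→d21:-→d22:-→d23:-→d24:H2 -> H2
  - 211.21.92.0/24 clear@24
  lookup 228.64.255.147: bits 111001000100 walk d0:-→d1:-→d2:-→d3:-→d4:-→d5:-→d6:-→d7:-→d8:-→d9:-→d10:-→d11:-→d12:H1 -> H1
  add 70.141.176.0/20 -> H2 at depth 20
  add 0.0.0.0/0 -> H1 at depth 0
  lookup 228.64.0.0: bits 111001000100 walk d0:H1→d1:-→d2:-→d3:-→d4:-→d5:-→d6:-→d7:-→d8:-→d9:-→d10:-→d11:-→d12:H1 -> H1
  add 70.141.181.230/32 -> H1 at depth 32
  lookup 228.64.5.62: bits 111001000100 walk d0:H1→d1:-→d2:-→d3:-→d4:-→d5:-→d6:-→d7:-→d8:-→d9:-→d10:-→d11:-→d12:H1 -> H1
  add 211.21.92.0/24 -> H3 at depth 24
  - 70.141.181.230/32 clear@32
  add 228.64.0.0/12 -> H1 at depth 12
  add 228.71.162.0/24 -> H3 at depth 24
  lookup 70.141.189.222: bits 01000110100011011011 walk d0:H1→d1:-→d2:-→d3:-→d4:-→d5:-→d6:-→d7:-→d8:-→d9:-→d10:-→d11:-→d12:-→d13:-→d14:-→d15:-→d16:-→d17:-→d18:-→d19:-→d20:H2 -> H2
  add 228.71.162.221/32 -> H0 at depth 32
  lookup 176.191.101.220: bits 1 walk d0:H1→d1:- -> H1
  add 70.0.0.0/8 -> H2 at depth 8
  lookup 70.141.177.79: bits 010001101000110110110 walk d0:H1→d1:-→d2:-→d3:-→d4:-→d5:-→d6:-→d7:-→d8:H2→d9:-→d10:-→d11:-→d12:-→d13:-→d14:-→d15:-→d16:-→d17:-→d18:-→d19:-→d20:H2→d21:- -> H2
  - 211.21.92.0/24 clear@24
  lookup 228.64.0.0: bits 1110010001000 walk d0:H1→d1:-→d2:-→d3:-→d4:-→d5:-→d6:-→d7:-→d8:-→d9:-→d10:-→d11:-→d12:H1→d13:- -> H1
  lookup 228.71.162.24: bits 111001000100011110100010 walk d0:H1→d1:-→d2:-→d3:-→d4:-→d5:-→d6:-→d7:-→d8:-→d9:-→d10:-→d11:-→d12:H1→d13:-→d14:-→d15:-→d16:-→d17:-→d18:-→d19:-→d20:-→d21:-→d22:-→d23:-→d24:H3 -> H3
  - 70.141.176.0/20 clear@20

== LOOKUPS ==
["no-route","no-route","H1","H2","H1","H1","H1","H2","H1","H2","H1","H3"]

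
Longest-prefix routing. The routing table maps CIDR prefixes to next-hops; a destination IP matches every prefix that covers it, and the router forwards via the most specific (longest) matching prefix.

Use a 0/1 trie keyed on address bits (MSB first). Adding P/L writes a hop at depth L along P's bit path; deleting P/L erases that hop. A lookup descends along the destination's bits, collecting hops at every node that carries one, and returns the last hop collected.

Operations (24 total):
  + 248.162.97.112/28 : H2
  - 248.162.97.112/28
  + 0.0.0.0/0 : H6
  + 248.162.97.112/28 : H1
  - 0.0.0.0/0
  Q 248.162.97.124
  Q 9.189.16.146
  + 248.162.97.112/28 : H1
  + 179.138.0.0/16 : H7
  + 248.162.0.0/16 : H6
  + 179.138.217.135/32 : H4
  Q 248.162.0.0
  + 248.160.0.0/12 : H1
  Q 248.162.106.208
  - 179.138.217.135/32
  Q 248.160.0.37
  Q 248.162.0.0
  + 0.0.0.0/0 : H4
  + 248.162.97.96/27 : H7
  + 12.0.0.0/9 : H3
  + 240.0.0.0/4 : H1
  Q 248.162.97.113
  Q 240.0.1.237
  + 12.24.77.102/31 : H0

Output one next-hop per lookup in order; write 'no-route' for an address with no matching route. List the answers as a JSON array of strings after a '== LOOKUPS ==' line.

Trace:
  + 248.162.97.112/28 (H2) depth=28
  del 248.162.97.112/28 (clear depth 28)
  + 0.0.0.0/0 (H6) depth=0
  + 248.162.97.112/28 (H1) depth=28
  del 0.0.0.0/0 (clear depth 0)
  Q 248.162.97.124: descend 1111100010100010011000010111 ; hops seen [H1] ; pick H1
  Q 9.189.16.146: descend ε ; hops seen [∅] ; pick no-route
  + 248.162.97.112/28 (H1) depth=28
  + 179.138.0.0/16 (H7) depth=16
  + 248.162.0.0/16 (H6) depth=16
  + 179.138.217.135/32 (H4) depth=32
  Q 248.162.0.0: descend 11111000101000100 ; hops seen [H6] ; pick H6
  + 248.160.0.0/12 (H1) depth=12
  Q 248.162.106.208: descend 11111000101000100110 ; hops seen [H1,H6] ; pick H6
  del 179.138.217.135/32 (clear depth 32)
  Q 248.160.0.37: descend 11111000101000 ; hops seen [H1] ; pick H1
  Q 248.162.0.0: descend 11111000101000100 ; hops seen [H1,H6] ; pick H6
  + 0.0.0.0/0 (H4) depth=0
  + 248.162.97.96/27 (H7) depth=27
  + 12.0.0.0/9 (H3) depth=9
  + 240.0.0.0/4 (H1) depth=4
  Q 248.162.97.113: descend 1111100010100010011000010111 ; hops seen [H4,H1,H1,H6,H7,H1] ; pick H1
  Q 240.0.1.237: descend 1111 ; hops seen [H4,H1] ; pick H1
  + 12.24.77.102/31 (H0) depth=31

== LOOKUPS ==
["H1","no-route","H6","H6","H1","H6","H1","H1"]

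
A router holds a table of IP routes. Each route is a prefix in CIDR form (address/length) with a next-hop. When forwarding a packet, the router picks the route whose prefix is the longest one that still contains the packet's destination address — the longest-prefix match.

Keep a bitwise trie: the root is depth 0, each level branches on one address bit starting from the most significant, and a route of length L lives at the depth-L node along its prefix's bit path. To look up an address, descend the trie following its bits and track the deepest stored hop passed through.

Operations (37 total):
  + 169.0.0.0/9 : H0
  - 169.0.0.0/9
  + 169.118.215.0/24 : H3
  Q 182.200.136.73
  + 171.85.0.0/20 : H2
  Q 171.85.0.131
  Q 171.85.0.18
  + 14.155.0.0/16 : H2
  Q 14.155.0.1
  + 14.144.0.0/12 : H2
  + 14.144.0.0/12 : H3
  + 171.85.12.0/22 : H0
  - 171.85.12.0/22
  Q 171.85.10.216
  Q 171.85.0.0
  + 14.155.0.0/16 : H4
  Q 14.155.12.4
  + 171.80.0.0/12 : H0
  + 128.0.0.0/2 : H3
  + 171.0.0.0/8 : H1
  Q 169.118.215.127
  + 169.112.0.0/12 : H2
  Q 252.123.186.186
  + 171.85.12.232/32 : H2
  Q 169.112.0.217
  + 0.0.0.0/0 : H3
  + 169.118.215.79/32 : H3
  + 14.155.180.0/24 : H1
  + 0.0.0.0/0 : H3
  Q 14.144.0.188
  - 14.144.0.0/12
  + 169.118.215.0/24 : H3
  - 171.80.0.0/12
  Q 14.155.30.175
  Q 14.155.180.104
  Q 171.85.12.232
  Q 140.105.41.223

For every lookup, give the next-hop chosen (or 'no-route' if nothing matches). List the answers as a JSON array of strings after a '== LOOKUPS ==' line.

Process each operation:
  add 169.0.0.0/9 -> H0 at depth 9
  del 169.0.0.0/9 (clear depth 9)
  add 169.118.215.0/24 -> H3 at depth 24
  lookup 182.200.136.73: bits 101 walk d0:-→d1:-→d2:-→d3:- -> no-route
  add 171.85.0.0/20 -> H2 at depth 20
  lookup 171.85.0.131: bits 10101011010101010000 walk d0:-→d1:-→d2:-→d3:-→d4:-→d5:-→d6:-→d7:-→d8:-→d9:-→d10:-→d11:-→d12:-→d13:-→d14:-→d15:-→d16:-→d17:-→d18:-→d19:-→d20:H2 -> H2
  lookup 171.85.0.18: bits 10101011010101010000 walk d0:-→d1:-→d2:-→d3:-→d4:-→d5:-→d6:-→d7:-→d8:-→d9:-→d10:-→d11:-→d12:-→d13:-→d14:-→d15:-→d16:-→d17:-→d18:-→d19:-→d20:H2 -> H2
  add 14.155.0.0/16 -> H2 at depth 16
  lookup 14.155.0.1: bits 0000111010011011 walk d0:-→d1:-→d2:-→d3:-→d4:-→d5:-→d6:-→d7:-→d8:-→d9:-→d10:-→d11:-→d12:-→d13:-→d14:-→d15:-→d16:H2 -> H2
  add 14.144.0.0/12 -> H2 at depth 12
  add 14.144.0.0/12 -> H3 at depth 12
  add 171.85.12.0/22 -> H0 at depth 22
  del 171.85.12.0/22 (clear depth 22)
  lookup 171.85.10.216: bits 101010110101010100001 walk d0:-→d1:-→d2:-→d3:-→d4:-→d5:-→d6:-→d7:-→d8:-→d9:-→d10:-→d11:-→d12:-→d13:-→d14:-→d15:-→d16:-→d17:-→d18:-→d19:-→d20:H2→d21:- -> H2
  lookup 171.85.0.0: bits 10101011010101010000 walk d0:-→d1:-→d2:-→d3:-→d4:-→d5:-→d6:-→d7:-→d8:-→d9:-→d10:-→d11:-→d12:-→d13:-→d14:-→d15:-→d16:-→d17:-→d18:-→d19:-→d20:H2 -> H2
  add 14.155.0.0/16 -> H4 at depth 16
  lookup 14.155.12.4: bits 0000111010011011 walk d0:-→d1:-→d2:-→d3:-→d4:-→d5:-→d6:-→d7:-→d8:-→d9:-→d10:-→d11:-→d12:H3→d13:-→d14:-→d15:-→d16:H4 -> H4
  add 171.80.0.0/12 -> H0 at depth 12
  add 128.0.0.0/2 -> H3 at depth 2
  add 171.0.0.0/8 -> H1 at depth 8
  lookup 169.118.215.127: bits 101010010111011011010111 walk d0:-→d1:-→d2:H3→d3:-→d4:-→d5:-→d6:-→d7:-→d8:-→d9:-→d10:-→d11:-→d12:-→d13:-→d14:-→d15:-→d16:-→d17:-→d18:-→d19:-→d20:-→d21:-→d22:-→d23:-→d24:H3 -> H3
  add 169.112.0.0/12 -> H2 at depth 12
  lookup 252.123.186.186: bits 1 walk d0:-→d1:- -> no-route
  add 171.85.12.232/32 -> H2 at depth 32
  lookup 169.112.0.217: bits 1010100101110 walk d0:-→d1:-→d2:H3→d3:-→d4:-→d5:-→d6:-→d7:-→d8:-→d9:-→d10:-→d11:-→d12:H2→d13:- -> H2
  add 0.0.0.0/0 -> H3 at depth 0
  add 169.118.215.79/32 -> H3 at depth 32
  add 14.155.180.0/24 -> H1 at depth 24
  add 0.0.0.0/0 -> H3 at depth 0
  lookup 14.144.0.188: bits 000011101001 walk d0:H3→d1:-→d2:-→d3:-→d4:-→d5:-→d6:-→d7:-→d8:-→d9:-→d10:-→d11:-→d12:H3 -> H3
  del 14.144.0.0/12 (clear depth 12)
  add 169.118.215.0/24 -> H3 at depth 24
  del 171.80.0.0/12 (clear depth 12)
  lookup 14.155.30.175: bits 0000111010011011 walk d0:H3→d1:-→d2:-→d3:-→d4:-→d5:-→d6:-→d7:-→d8:-→d9:-→d10:-→d11:-→d12:-→d13:-→d14:-→d15:-→d16:H4 -> H4
  lookup 14.155.180.104: bits 000011101001101110110100 walk d0:H3→d1:-→d2:-→d3:-→d4:-→d5:-→d6:-→d7:-→d8:-→d9:-→d10:-→d11:-→d12:-→d13:-→d14:-→d15:-→d16:H4→d17:-→d18:-→d19:-→d20:-→d21:-→d22:-→d23:-→d24:H1 -> H1
  lookup 171.85.12.232: bits 10101011010101010000110011101000 walk d0:H3→d1:-→d2:H3→d3:-→d4:-→d5:-→d6:-→d7:-→d8:H1→d9:-→d10:-→d11:-→d12:-→d13:-→d14:-→d15:-→d16:-→d17:-→d18:-→d19:-→d20:H2→d21:-→d22:-→d23:-→d24:-→d25:-→d26:-→d27:-→d28:-→d29:-→d30:-→d31:-→d32:H2 -> H2
  lookup 140.105.41.223: bits 10 walk d0:H3→d1:-→d2:H3 -> H3

== LOOKUPS ==
["no-route","H2","H2","H2","H2","H2","H4","H3","no-route","H2","H3","H4","H1","H2","H3"]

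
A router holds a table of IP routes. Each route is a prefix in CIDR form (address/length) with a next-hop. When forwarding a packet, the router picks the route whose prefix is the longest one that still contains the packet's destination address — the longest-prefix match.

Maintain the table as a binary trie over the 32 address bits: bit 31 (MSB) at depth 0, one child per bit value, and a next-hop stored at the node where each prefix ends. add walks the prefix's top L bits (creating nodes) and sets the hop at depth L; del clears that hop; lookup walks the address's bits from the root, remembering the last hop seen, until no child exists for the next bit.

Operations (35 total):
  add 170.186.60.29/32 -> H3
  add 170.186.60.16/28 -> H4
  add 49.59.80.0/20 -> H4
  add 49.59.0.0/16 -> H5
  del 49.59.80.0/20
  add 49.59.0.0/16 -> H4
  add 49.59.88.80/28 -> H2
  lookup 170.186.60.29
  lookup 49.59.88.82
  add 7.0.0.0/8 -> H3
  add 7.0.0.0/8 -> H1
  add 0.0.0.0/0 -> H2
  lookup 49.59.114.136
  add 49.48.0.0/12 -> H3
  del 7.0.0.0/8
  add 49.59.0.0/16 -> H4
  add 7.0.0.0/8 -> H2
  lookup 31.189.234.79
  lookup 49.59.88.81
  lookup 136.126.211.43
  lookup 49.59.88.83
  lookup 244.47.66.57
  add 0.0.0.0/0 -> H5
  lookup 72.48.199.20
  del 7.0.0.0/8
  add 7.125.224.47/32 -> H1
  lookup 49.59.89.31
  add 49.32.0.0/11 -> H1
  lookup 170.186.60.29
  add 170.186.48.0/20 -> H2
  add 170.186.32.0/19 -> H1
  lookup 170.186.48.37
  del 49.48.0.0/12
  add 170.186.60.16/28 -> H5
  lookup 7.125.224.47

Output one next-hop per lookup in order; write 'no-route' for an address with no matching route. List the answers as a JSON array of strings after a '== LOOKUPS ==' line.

Trace:
  add 170.186.60.29/32 -> H3 at depth 32
  add 170.186.60.16/28 -> H4 at depth 28
  add 49.59.80.0/20 -> H4 at depth 20
  add 49.59.0.0/16 -> H5 at depth 16
  - 49.59.80.0/20 clear@20
  add 49.59.0.0/16 -> H4 at depth 16
  add 49.59.88.80/28 -> H2 at depth 28
  Q 170.186.60.29: descend 10101010101110100011110000011101 ; hops seen [H4,H3] ; pick H3
  Q 49.59.88.82: descend 0011000100111011010110000101 ; hops seen [H4,H2] ; pick H2
  add 7.0.0.0/8 -> H3 at depth 8
  add 7.0.0.0/8 -> H1 at depth 8
  add 0.0.0.0/0 -> H2 at depth 0
  Q 49.59.114.136: descend 001100010011101101 ; hops seen [H2,H4] ; pick H4
  add 49.48.0.0/12 -> H3 at depth 12
  - 7.0.0.0/8 clear@8
  add 49.59.0.0/16 -> H4 at depth 16
  add 7.0.0.0/8 -> H2 at depth 8
  Q 31.189.234.79: descend 000 ; hops seen [H2] ; pick H2
  Q 49.59.88.81: descend 0011000100111011010110000101 ; hops seen [H2,H3,H4,H2] ; pick H2
  Q 136.126.211.43: descend 10 ; hops seen [H2] ; pick H2
  Q 49.59.88.83: descend 0011000100111011010110000101 ; hops seen [H2,H3,H4,H2] ; pick H2
  Q 244.47.66.57: descend 1 ; hops seen [H2] ; pick H2
  add 0.0.0.0/0 -> H5 at depth 0
  Q 72.48.199.20: descend 0 ; hops seen [H5] ; pick H5
  - 7.0.0.0/8 clear@8
  add 7.125.224.47/32 -> H1 at depth 32
  Q 49.59.89.31: descend 00110001001110110101100 ; hops seen [H5,H3,H4] ; pick H4
  add 49.32.0.0/11 -> H1 at depth 11
  Q 170.186.60.29: descend 10101010101110100011110000011101 ; hops seen [H5,H4,H3] ; pick H3
  add 170.186.48.0/20 -> H2 at depth 20
  add 170.186.32.0/19 -> H1 at depth 19
  Q 170.186.48.37: descend 10101010101110100011 ; hops seen [H5,H1,H2] ; pick H2
  - 49.48.0.0/12 clear@12
  add 170.186.60.16/28 -> H5 at depth 28
  Q 7.125.224.47: descend 00000111011111011110000000101111 ; hops seen [H5,H1] ; pick H1

== LOOKUPS ==
["H3","H2","H4","H2","H2","H2","H2","H2","H5","H4","H3","H2","H1"]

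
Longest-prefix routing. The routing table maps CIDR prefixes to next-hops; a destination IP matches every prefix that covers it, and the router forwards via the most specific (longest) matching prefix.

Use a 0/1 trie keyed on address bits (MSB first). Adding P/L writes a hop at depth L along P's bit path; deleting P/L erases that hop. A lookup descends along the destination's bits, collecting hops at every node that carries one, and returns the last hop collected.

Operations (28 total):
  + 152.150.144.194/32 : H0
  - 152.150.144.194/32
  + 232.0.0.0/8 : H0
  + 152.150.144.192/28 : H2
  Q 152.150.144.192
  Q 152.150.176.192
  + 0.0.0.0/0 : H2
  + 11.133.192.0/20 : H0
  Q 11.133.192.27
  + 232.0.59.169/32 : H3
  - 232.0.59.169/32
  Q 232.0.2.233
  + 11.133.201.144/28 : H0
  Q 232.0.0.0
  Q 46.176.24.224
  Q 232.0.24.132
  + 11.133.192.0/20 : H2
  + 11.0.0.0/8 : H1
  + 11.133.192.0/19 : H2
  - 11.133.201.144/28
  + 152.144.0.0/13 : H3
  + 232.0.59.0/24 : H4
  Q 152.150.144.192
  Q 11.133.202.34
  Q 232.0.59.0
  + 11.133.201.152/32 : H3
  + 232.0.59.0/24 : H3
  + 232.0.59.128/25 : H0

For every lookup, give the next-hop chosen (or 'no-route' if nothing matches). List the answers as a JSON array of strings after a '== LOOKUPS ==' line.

Trace:
  add 152.150.144.194/32 -> H0 at depth 32
  del 152.150.144.194/32 (clear depth 32)
  add 232.0.0.0/8 -> H0 at depth 8
  add 152.150.144.192/28 -> H2 at depth 28
  Q 152.150.144.192: descend 100110001001011010010000110000 ; hops seen [H2] ; pick H2
  Q 152.150.176.192: descend 100110001001011010 ; hops seen [∅] ; pick no-route
  add 0.0.0.0/0 -> H2 at depth 0
  add 11.133.192.0/20 -> H0 at depth 20
  Q 11.133.192.27: descend 00001011100001011100 ; hops seen [H2,H0] ; pick H0
  add 232.0.59.169/32 -> H3 at depth 32
  del 232.0.59.169/32 (clear depth 32)
  Q 232.0.2.233: descend 111010000000000000 ; hops seen [H2,H0] ; pick H0
  add 11.133.201.144/28 -> H0 at depth 28
  Q 232.0.0.0: descend 111010000000000000 ; hops seen [H2,H0] ; pick H0
  Q 46.176.24.224: descend 00 ; hops seen [H2] ; pick H2
  Q 232.0.24.132: descend 111010000000000000 ; hops seen [H2,H0] ; pick H0
  add 11.133.192.0/20 -> H2 at depth 20
  add 11.0.0.0/8 -> H1 at depth 8
  add 11.133.192.0/19 -> H2 at depth 19
  del 11.133.201.144/28 (clear depth 28)
  add 152.144.0.0/13 -> H3 at depth 13
  add 232.0.59.0/24 -> H4 at depth 24
  Q 152.150.144.192: descend 100110001001011010010000110000 ; hops seen [H2,H3,H2] ; pick H2
  Q 11.133.202.34: descend 0000101110000101110010 ; hops seen [H2,H1,H2,H2] ; pick H2
  Q 232.0.59.0: descend 111010000000000000111011 ; hops seen [H2,H0,H4] ; pick H4
  add 11.133.201.152/32 -> H3 at depth 32
  add 232.0.59.0/24 -> H3 at depth 24
  add 232.0.59.128/25 -> H0 at depth 25

== LOOKUPS ==
["H2","no-route","H0","H0","H0","H2","H0","H2","H2","H4"]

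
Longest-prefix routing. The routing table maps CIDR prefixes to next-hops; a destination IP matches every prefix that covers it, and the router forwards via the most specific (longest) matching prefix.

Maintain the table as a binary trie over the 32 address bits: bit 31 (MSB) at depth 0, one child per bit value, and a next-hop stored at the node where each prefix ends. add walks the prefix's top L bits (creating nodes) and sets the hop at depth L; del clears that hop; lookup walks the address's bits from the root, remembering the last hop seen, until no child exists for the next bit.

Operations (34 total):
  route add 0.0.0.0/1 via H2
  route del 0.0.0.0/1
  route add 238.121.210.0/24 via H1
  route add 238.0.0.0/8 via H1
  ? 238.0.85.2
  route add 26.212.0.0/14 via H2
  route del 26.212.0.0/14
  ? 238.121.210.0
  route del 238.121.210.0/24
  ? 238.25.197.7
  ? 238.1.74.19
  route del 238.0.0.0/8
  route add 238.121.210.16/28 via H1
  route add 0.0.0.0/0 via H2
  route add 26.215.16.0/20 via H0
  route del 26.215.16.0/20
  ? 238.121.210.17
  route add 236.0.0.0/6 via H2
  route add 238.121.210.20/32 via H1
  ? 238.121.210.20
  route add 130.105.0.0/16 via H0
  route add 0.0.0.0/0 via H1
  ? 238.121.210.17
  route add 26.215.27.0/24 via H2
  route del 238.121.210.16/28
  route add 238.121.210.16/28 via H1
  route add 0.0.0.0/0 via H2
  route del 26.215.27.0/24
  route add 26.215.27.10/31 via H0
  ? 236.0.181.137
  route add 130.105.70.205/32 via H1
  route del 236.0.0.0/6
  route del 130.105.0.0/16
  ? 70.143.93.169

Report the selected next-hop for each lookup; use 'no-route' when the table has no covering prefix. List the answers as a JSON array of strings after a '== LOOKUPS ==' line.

Apply in order:
  add 0.0.0.0/1 -> H2 at depth 1
  - 0.0.0.0/1 clear@1
  add 238.121.210.0/24 -> H1 at depth 24
  add 238.0.0.0/8 -> H1 at depth 8
  ? 238.0.85.2  path d0:-→d1:-→d2:-→d3:-→d4:-→d5:-→d6:-→d7:-→d8:H1→d9:-  best=H1
  add 26.212.0.0/14 -> H2 at depth 14
  - 26.212.0.0/14 clear@14
  ? 238.121.210.0  path d0:-→d1:-→d2:-→d3:-→d4:-→d5:-→d6:-→d7:-→d8:H1→d9:-→d10:-→d11:-→d12:-→d13:-→d14:-→d15:-→d16:-→d17:-→d18:-→d19:-→d20:-→d21:-→d22:-→d23:-→d24:H1  best=H1
  - 238.121.210.0/24 clear@24
  ? 238.25.197.7  path d0:-→d1:-→d2:-→d3:-→d4:-→d5:-→d6:-→d7:-→d8:H1→d9:-  best=H1
  ? 238.1.74.19  path d0:-→d1:-→d2:-→d3:-→d4:-→d5:-→d6:-→d7:-→d8:H1→d9:-  best=H1
  - 238.0.0.0/8 clear@8
  add 238.121.210.16/28 -> H1 at depth 28
  add 0.0.0.0/0 -> H2 at depth 0
  add 26.215.16.0/20 -> H0 at depth 20
  - 26.215.16.0/20 clear@20
  ? 238.121.210.17  path d0:H2→d1:-→d2:-→d3:-→d4:-→d5:-→d6:-→d7:-→d8:-→d9:-→d10:-→d11:-→d12:-→d13:-→d14:-→d15:-→d16:-→d17:-→d18:-→d19:-→d20:-→d21:-→d22:-→d23:-→d24:-→d25:-→d26:-→d27:-→d28:H1  best=H1
  add 236.0.0.0/6 -> H2 at depth 6
  add 238.121.210.20/32 -> H1 at depth 32
  ? 238.121.210.20  path d0:H2→d1:-→d2:-→d3:-→d4:-→d5:-→d6:H2→d7:-→d8:-→d9:-→d10:-→d11:-→d12:-→d13:-→d14:-→d15:-→d16:-→d17:-→d18:-→d19:-→d20:-→d21:-→d22:-→d23:-→d24:-→d25:-→d26:-→d27:-→d28:H1→d29:-→d30:-→d31:-→d32:H1  best=H1
  add 130.105.0.0/16 -> H0 at depth 16
  add 0.0.0.0/0 -> H1 at depth 0
  ? 238.121.210.17  path d0:H1→d1:-→d2:-→d3:-→d4:-→d5:-→d6:H2→d7:-→d8:-→d9:-→d10:-→d11:-→d12:-→d13:-→d14:-→d15:-→d16:-→d17:-→d18:-→d19:-→d20:-→d21:-→d22:-→d23:-→d24:-→d25:-→d26:-→d27:-→d28:H1→d29:-  best=H1
  add 26.215.27.0/24 -> H2 at depth 24
  - 238.121.210.16/28 clear@28
  add 238.121.210.16/28 -> H1 at depth 28
  add 0.0.0.0/0 -> H2 at depth 0
  - 26.215.27.0/24 clear@24
  add 26.215.27.10/31 -> H0 at depth 31
  ? 236.0.181.137  path d0:H2→d1:-→d2:-→d3:-→d4:-→d5:-→d6:H2  best=H2
  add 130.105.70.205/32 -> H1 at depth 32
  - 236.0.0.0/6 clear@6
  - 130.105.0.0/16 clear@16
  ? 70.143.93.169  path d0:H2→d1:-  best=H2

== LOOKUPS ==
["H1","H1","H1","H1","H1","H1","H1","H2","H2"]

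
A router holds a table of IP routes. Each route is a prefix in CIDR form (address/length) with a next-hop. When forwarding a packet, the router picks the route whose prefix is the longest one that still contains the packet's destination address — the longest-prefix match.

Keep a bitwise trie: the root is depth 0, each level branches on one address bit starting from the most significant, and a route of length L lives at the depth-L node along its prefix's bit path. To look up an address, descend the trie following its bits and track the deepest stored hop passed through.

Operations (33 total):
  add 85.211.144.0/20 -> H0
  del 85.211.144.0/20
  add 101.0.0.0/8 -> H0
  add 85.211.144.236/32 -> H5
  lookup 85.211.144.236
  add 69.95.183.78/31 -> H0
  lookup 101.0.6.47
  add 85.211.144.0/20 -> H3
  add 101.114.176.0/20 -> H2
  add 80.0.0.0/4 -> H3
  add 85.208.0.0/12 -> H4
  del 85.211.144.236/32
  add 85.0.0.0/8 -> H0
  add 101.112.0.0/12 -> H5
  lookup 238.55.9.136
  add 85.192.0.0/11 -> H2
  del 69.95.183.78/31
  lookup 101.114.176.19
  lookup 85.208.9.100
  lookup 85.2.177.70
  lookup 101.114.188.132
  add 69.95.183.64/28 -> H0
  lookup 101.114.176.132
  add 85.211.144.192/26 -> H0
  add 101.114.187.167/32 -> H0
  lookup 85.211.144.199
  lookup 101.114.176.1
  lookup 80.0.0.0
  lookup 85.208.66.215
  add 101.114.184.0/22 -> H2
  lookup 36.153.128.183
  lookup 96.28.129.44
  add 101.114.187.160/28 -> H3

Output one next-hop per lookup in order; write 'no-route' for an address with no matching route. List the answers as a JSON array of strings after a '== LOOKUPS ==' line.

Process each operation:
  add 85.211.144.0/20 -> H0 at depth 20
  del 85.211.144.0/20 (clear depth 20)
  add 101.0.0.0/8 -> H0 at depth 8
  add 85.211.144.236/32 -> H5 at depth 32
  ? 85.211.144.236  path d0:-→d1:-→d2:-→d3:-→d4:-→d5:-→d6:-→d7:-→d8:-→d9:-→d10:-→d11:-→d12:-→d13:-→d14:-→d15:-→d16:-→d17:-→d18:-→d19:-→d20:-→d21:-→d22:-→d23:-→d24:-→d25:-→d26:-→d27:-→d28:-→d29:-→d30:-→d31:-→d32:H5  best=H5
  add 69.95.183.78/31 -> H0 at depth 31
  ? 101.0.6.47  path d0:-→d1:-→d2:-→d3:-→d4:-→d5:-→d6:-→d7:-→d8:H0  best=H0
  add 85.211.144.0/20 -> H3 at depth 20
  add 101.114.176.0/20 -> H2 at depth 20
  add 80.0.0.0/4 -> H3 at depth 4
  add 85.208.0.0/12 -> H4 at depth 12
  del 85.211.144.236/32 (clear depth 32)
  add 85.0.0.0/8 -> H0 at depth 8
  add 101.112.0.0/12 -> H5 at depth 12
  ? 238.55.9.136  path d0:-  best=no-route
  add 85.192.0.0/11 -> H2 at depth 11
  del 69.95.183.78/31 (clear depth 31)
  ? 101.114.176.19  path d0:-→d1:-→d2:-→d3:-→d4:-→d5:-→d6:-→d7:-→d8:H0→d9:-→d10:-→d11:-→d12:H5→d13:-→d14:-→d15:-→d16:-→d17:-→d18:-→d19:-→d20:H2  best=H2
  ? 85.208.9.100  path d0:-→d1:-→d2:-→d3:-→d4:H3→d5:-→d6:-→d7:-→d8:H0→d9:-→d10:-→d11:H2→d12:H4→d13:-→d14:-  best=H4
  ? 85.2.177.70  path d0:-→d1:-→d2:-→d3:-→d4:H3→d5:-→d6:-→d7:-→d8:H0  best=H0
  ? 101.114.188.132  path d0:-→d1:-→d2:-→d3:-→d4:-→d5:-→d6:-→d7:-→d8:H0→d9:-→d10:-→d11:-→d12:H5→d13:-→d14:-→d15:-→d16:-→d17:-→d18:-→d19:-→d20:H2  best=H2
  add 69.95.183.64/28 -> H0 at depth 28
  ? 101.114.176.132  path d0:-→d1:-→d2:-→d3:-→d4:-→d5:-→d6:-→d7:-→d8:H0→d9:-→d10:-→d11:-→d12:H5→d13:-→d14:-→d15:-→d16:-→d17:-→d18:-→d19:-→d20:H2  best=H2
  add 85.211.144.192/26 -> H0 at depth 26
  add 101.114.187.167/32 -> H0 at depth 32
  ? 85.211.144.199  path d0:-→d1:-→d2:-→d3:-→d4:H3→d5:-→d6:-→d7:-→d8:H0→d9:-→d10:-→d11:H2→d12:H4→d13:-→d14:-→d15:-→d16:-→d17:-→d18:-→d19:-→d20:H3→d21:-→d22:-→d23:-→d24:-→d25:-→d26:H0  best=H0
  ? 101.114.176.1  path d0:-→d1:-→d2:-→d3:-→d4:-→d5:-→d6:-→d7:-→d8:H0→d9:-→d10:-→d11:-→d12:H5→d13:-→d14:-→d15:-→d16:-→d17:-→d18:-→d19:-→d20:H2  best=H2
  ? 80.0.0.0  path d0:-→d1:-→d2:-→d3:-→d4:H3→d5:-  best=H3
  ? 85.208.66.215  path d0:-→d1:-→d2:-→d3:-→d4:H3→d5:-→d6:-→d7:-→d8:H0→d9:-→d10:-→d11:H2→d12:H4→d13:-→d14:-  best=H4
  add 101.114.184.0/22 -> H2 at depth 22
  ? 36.153.128.183  path d0:-→d1:-  best=no-route
  ? 96.28.129.44  path d0:-→d1:-→d2:-→d3:-→d4:-→d5:-  best=no-route
  add 101.114.187.160/28 -> H3 at depth 28

== LOOKUPS ==
["H5","H0","no-route","H2","H4","H0","H2","H2","H0","H2","H3","H4","no-route","no-route"]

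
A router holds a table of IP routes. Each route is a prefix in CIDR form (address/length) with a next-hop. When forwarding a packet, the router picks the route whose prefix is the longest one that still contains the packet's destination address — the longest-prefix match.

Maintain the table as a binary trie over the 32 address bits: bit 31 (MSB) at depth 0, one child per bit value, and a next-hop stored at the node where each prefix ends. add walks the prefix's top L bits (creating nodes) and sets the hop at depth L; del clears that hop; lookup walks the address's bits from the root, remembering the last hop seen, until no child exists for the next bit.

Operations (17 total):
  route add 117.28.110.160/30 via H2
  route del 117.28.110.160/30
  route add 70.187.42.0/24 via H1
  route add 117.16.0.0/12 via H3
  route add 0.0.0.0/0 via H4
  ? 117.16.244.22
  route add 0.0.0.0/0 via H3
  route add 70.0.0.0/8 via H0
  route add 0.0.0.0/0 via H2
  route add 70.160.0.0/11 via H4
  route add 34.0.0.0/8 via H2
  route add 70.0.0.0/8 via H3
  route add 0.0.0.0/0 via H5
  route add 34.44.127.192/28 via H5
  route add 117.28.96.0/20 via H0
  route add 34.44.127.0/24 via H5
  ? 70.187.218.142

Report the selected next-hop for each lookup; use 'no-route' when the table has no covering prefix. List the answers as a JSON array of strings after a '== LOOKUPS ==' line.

Apply in order:
  + 117.28.110.160/30 (H2) depth=30
  del 117.28.110.160/30 (clear depth 30)
  + 70.187.42.0/24 (H1) depth=24
  + 117.16.0.0/12 (H3) depth=12
  + 0.0.0.0/0 (H4) depth=0
  lookup 117.16.244.22: bits 011101010001 walk d0:H4→d1:-→d2:-→d3:-→d4:-→d5:-→d6:-→d7:-→d8:-→d9:-→d10:-→d11:-→d12:H3 -> H3
  + 0.0.0.0/0 (H3) depth=0
  + 70.0.0.0/8 (H0) depth=8
  + 0.0.0.0/0 (H2) depth=0
  + 70.160.0.0/11 (H4) depth=11
  + 34.0.0.0/8 (H2) depth=8
  + 70.0.0.0/8 (H3) depth=8
  + 0.0.0.0/0 (H5) depth=0
  + 34.44.127.192/28 (H5) depth=28
  + 117.28.96.0/20 (H0) depth=20
  + 34.44.127.0/24 (H5) depth=24
  lookup 70.187.218.142: bits 0100011010111011 walk d0:H5→d1:-→d2:-→d3:-→d4:-→d5:-→d6:-→d7:-→d8:H3→d9:-→d10:-→d11:H4→d12:-→d13:-→d14:-→d15:-→d16:- -> H4

== LOOKUPS ==
["H3","H4"]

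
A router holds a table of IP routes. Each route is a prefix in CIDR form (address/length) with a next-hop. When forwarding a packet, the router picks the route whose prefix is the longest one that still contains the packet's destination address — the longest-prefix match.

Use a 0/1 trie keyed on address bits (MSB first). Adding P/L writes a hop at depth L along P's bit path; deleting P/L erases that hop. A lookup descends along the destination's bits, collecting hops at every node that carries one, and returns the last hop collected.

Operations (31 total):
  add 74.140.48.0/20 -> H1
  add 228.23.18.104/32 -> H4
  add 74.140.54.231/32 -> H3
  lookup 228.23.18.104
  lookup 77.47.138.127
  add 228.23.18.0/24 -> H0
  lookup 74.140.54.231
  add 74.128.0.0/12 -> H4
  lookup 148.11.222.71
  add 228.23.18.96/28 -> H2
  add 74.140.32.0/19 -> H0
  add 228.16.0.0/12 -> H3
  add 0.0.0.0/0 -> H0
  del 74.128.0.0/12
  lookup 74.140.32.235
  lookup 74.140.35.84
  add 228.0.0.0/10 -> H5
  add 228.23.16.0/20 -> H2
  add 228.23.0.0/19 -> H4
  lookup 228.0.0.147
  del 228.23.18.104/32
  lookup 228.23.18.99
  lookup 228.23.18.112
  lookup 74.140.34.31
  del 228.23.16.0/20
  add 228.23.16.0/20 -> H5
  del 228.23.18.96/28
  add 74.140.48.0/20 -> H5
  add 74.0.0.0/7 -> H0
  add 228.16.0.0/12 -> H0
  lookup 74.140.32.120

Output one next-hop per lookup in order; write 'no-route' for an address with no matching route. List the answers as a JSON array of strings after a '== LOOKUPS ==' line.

Apply in order:
  add 74.140.48.0/20 -> H1 at depth 20
  add 228.23.18.104/32 -> H4 at depth 32
  add 74.140.54.231/32 -> H3 at depth 32
  lookup 228.23.18.104: bits 11100100000101110001001001101000 walk d0:-→d1:-→d2:-→d3:-→d4:-→d5:-→d6:-→d7:-→d8:-→d9:-→d10:-→d11:-→d12:-→d13:-→d14:-→d15:-→d16:-→d17:-→d18:-→d19:-→d20:-→d21:-→d22:-→d23:-→d24:-→d25:-→d26:-→d27:-→d28:-→d29:-→d30:-→d31:-→d32:H4 -> H4
  lookup 77.47.138.127: bits 01001 walk d0:-→d1:-→d2:-→d3:-→d4:-→d5:- -> no-route
  add 228.23.18.0/24 -> H0 at depth 24
  lookup 74.140.54.231: bits 01001010100011000011011011100111 walk d0:-→d1:-→d2:-→d3:-→d4:-→d5:-→d6:-→d7:-→d8:-→d9:-→d10:-→d11:-→d12:-→d13:-→d14:-→d15:-→d16:-→d17:-→d18:-→d19:-→d20:H1→d21:-→d22:-→d23:-→d24:-→d25:-→d26:-→d27:-→d28:-→d29:-→d30:-→d31:-→d32:H3 -> H3
  add 74.128.0.0/12 -> H4 at depth 12
  lookup 148.11.222.71: bits 1 walk d0:-→d1:- -> no-route
  add 228.23.18.96/28 -> H2 at depth 28
  add 74.140.32.0/19 -> H0 at depth 19
  add 228.16.0.0/12 -> H3 at depth 12
  add 0.0.0.0/0 -> H0 at depth 0
  - 74.128.0.0/12 clear@12
  lookup 74.140.32.235: bits 0100101010001100001 walk d0:H0→d1:-→d2:-→d3:-→d4:-→d5:-→d6:-→d7:-→d8:-→d9:-→d10:-→d11:-→d12:-→d13:-→d14:-→d15:-→d16:-→d17:-→d18:-→d19:H0 -> H0
  lookup 74.140.35.84: bits 0100101010001100001 walk d0:H0→d1:-→d2:-→d3:-→d4:-→d5:-→d6:-→d7:-→d8:-→d9:-→d10:-→d11:-→d12:-→d13:-→d14:-→d15:-→d16:-→d17:-→d18:-→d19:H0 -> H0
  add 228.0.0.0/10 -> H5 at depth 10
  add 228.23.16.0/20 -> H2 at depth 20
  add 228.23.0.0/19 -> H4 at depth 19
  lookup 228.0.0.147: bits 11100100000 walk d0:H0→d1:-→d2:-→d3:-→d4:-→d5:-→d6:-→d7:-→d8:-→d9:-→d10:H5→d11:- -> H5
  - 228.23.18.104/32 clear@32
  lookup 228.23.18.99: bits 1110010000010111000100100110 walk d0:H0→d1:-→d2:-→d3:-→d4:-→d5:-→d6:-→d7:-→d8:-→d9:-→d10:H5→d11:-→d12:H3→d13:-→d14:-→d15:-→d16:-→d17:-→d18:-→d19:H4→d20:H2→d21:-→d22:-→d23:-→d24:H0→d25:-→d26:-→d27:-→d28:H2 -> H2
  lookup 228.23.18.112: bits 111001000001011100010010011 walk d0:H0→d1:-→d2:-→d3:-→d4:-→d5:-→d6:-→d7:-→d8:-→d9:-→d10:H5→d11:-→d12:H3→d13:-→d14:-→d15:-→d16:-→d17:-→d18:-→d19:H4→d20:H2→d21:-→d22:-→d23:-→d24:H0→d25:-→d26:-→d27:- -> H0
  lookup 74.140.34.31: bits 0100101010001100001 walk d0:H0→d1:-→d2:-→d3:-→d4:-→d5:-→d6:-→d7:-→d8:-→d9:-→d10:-→d11:-→d12:-→d13:-→d14:-→d15:-→d16:-→d17:-→d18:-→d19:H0 -> H0
  - 228.23.16.0/20 clear@20
  add 228.23.16.0/20 -> H5 at depth 20
  - 228.23.18.96/28 clear@28
  add 74.140.48.0/20 -> H5 at depth 20
  add 74.0.0.0/7 -> H0 at depth 7
  add 228.16.0.0/12 -> H0 at depth 12
  lookup 74.140.32.120: bits 0100101010001100001 walk d0:H0→d1:-→d2:-→d3:-→d4:-→d5:-→d6:-→d7:H0→d8:-→d9:-→d10:-→d11:-→d12:-→d13:-→d14:-→d15:-→d16:-→d17:-→d18:-→d19:H0 -> H0

== LOOKUPS ==
["H4","no-route","H3","no-route","H0","H0","H5","H2","H0","H0","H0"]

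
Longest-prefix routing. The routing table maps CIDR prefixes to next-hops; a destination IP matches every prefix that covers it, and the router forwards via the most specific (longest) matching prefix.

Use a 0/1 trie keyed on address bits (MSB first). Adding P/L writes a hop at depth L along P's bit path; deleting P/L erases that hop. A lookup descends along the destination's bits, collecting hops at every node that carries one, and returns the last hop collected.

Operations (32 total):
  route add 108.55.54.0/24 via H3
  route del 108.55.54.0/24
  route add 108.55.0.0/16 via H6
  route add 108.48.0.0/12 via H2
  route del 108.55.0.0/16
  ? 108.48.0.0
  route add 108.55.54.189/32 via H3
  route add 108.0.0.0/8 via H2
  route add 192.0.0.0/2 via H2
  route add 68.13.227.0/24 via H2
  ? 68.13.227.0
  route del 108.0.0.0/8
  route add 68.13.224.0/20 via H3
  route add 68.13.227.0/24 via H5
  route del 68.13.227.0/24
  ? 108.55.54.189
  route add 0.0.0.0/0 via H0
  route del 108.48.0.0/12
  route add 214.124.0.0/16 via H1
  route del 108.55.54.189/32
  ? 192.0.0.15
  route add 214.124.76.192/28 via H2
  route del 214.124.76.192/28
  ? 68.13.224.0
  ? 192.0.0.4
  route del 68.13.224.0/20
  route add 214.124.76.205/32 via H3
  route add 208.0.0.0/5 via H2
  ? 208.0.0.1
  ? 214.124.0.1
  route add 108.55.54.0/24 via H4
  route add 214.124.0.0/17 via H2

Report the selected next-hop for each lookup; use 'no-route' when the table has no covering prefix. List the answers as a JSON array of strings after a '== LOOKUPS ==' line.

Apply in order:
  + 108.55.54.0/24 (H3) depth=24
  - 108.55.54.0/24 clear@24
  + 108.55.0.0/16 (H6) depth=16
  + 108.48.0.0/12 (H2) depth=12
  - 108.55.0.0/16 clear@16
  lookup 108.48.0.0: bits 0110110000110 walk d0:-→d1:-→d2:-→d3:-→d4:-→d5:-→d6:-→d7:-→d8:-→d9:-→d10:-→d11:-→d12:H2→d13:- -> H2
  + 108.55.54.189/32 (H3) depth=32
  + 108.0.0.0/8 (H2) depth=8
  + 192.0.0.0/2 (H2) depth=2
  + 68.13.227.0/24 (H2) depth=24
  lookup 68.13.227.0: bits 010001000000110111100011 walk d0:-→d1:-→d2:-→d3:-→d4:-→d5:-→d6:-→d7:-→d8:-→d9:-→d10:-→d11:-→d12:-→d13:-→d14:-→d15:-→d16:-→d17:-→d18:-→d19:-→d20:-→d21:-→d22:-→d23:-→d24:H2 -> H2
  - 108.0.0.0/8 clear@8
  + 68.13.224.0/20 (H3) depth=20
  + 68.13.227.0/24 (H5) depth=24
  - 68.13.227.0/24 clear@24
  lookup 108.55.54.189: bits 01101100001101110011011010111101 walk d0:-→d1:-→d2:-→d3:-→d4:-→d5:-→d6:-→d7:-→d8:-→d9:-→d10:-→d11:-→d12:H2→d13:-→d14:-→d15:-→d16:-→d17:-→d18:-→d19:-→d20:-→d21:-→d22:-→d23:-→d24:-→d25:-→d26:-→d27:-→d28:-→d29:-→d30:-→d31:-→d32:H3 -> H3
  + 0.0.0.0/0 (H0) depth=0
  - 108.48.0.0/12 clear@12
  + 214.124.0.0/16 (H1) depth=16
  - 108.55.54.189/32 clear@32
  lookup 192.0.0.15: bits 110 walk d0:H0→d1:-→d2:H2→d3:- -> H2
  + 214.124.76.192/28 (H2) depth=28
  - 214.124.76.192/28 clear@28
  lookup 68.13.224.0: bits 0100010000001101111000 walk d0:H0→d1:-→d2:-→d3:-→d4:-→d5:-→d6:-→d7:-→d8:-→d9:-→d10:-→d11:-→d12:-→d13:-→d14:-→d15:-→d16:-→d17:-→d18:-→d19:-→d20:H3→d21:-→d22:- -> H3
  lookup 192.0.0.4: bits 110 walk d0:H0→d1:-→d2:H2→d3:- -> H2
  - 68.13.224.0/20 clear@20
  + 214.124.76.205/32 (H3) depth=32
  + 208.0.0.0/5 (H2) depth=5
  lookup 208.0.0.1: bits 11010 walk d0:H0→d1:-→d2:H2→d3:-→d4:-→d5:H2 -> H2
  lookup 214.124.0.1: bits 11010110011111000 walk d0:H0→d1:-→d2:H2→d3:-→d4:-→d5:H2→d6:-→d7:-→d8:-→d9:-→d10:-→d11:-→d12:-→d13:-→d14:-→d15:-→d16:H1→d17:- -> H1
  + 108.55.54.0/24 (H4) depth=24
  + 214.124.0.0/17 (H2) depth=17

== LOOKUPS ==
["H2","H2","H3","H2","H3","H2","H2","H1"]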